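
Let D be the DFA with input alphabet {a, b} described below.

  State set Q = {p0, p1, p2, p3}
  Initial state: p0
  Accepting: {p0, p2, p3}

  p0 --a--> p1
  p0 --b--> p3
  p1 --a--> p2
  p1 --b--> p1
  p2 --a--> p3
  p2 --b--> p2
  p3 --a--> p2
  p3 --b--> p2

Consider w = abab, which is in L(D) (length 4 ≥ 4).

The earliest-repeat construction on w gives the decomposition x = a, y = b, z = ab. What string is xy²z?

abbab

xy^2z = a·b·b·ab = abbab.
Reading y = b takes D from p1 back to p1, so after x·y·y the machine is still in p1, and z then leads to the accepting state p2. Hence abbab ∈ L(D).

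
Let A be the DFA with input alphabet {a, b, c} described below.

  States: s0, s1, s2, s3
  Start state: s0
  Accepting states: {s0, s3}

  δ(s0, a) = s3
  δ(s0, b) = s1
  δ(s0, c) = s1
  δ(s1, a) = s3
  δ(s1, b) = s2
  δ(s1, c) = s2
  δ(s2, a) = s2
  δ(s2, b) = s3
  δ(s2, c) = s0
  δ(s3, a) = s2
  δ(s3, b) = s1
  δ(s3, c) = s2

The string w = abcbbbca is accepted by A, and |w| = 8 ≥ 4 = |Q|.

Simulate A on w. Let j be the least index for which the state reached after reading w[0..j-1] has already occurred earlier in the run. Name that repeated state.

s3

Run of A on w = a b c b b b c a:
  step 0: s0  (start)
  step 1: s3  (read a: s0→s3)
  step 2: s1  (read b: s3→s1)
  step 3: s2  (read c: s1→s2)
  step 4: s3  (read b: s2→s3)   ← first repeat (s3 seen earlier)
  step 5: s1  (read b: s3→s1)
  step 6: s2  (read b: s1→s2)
  step 7: s0  (read c: s2→s0)
  step 8: s3  (read a: s0→s3)

The earliest repeat is at step j = 4: A is in s3, which it already visited at step i = 1.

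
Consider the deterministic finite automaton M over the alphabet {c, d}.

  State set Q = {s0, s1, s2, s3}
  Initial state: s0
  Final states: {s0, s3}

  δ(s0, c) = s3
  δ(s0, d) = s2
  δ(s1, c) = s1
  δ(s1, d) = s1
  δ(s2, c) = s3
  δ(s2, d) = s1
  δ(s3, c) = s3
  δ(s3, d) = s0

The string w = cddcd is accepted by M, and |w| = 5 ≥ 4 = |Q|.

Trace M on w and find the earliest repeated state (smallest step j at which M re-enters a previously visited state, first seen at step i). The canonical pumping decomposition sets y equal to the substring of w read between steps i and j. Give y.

cd

Run of M on w = c d d c d:
  step 0: s0  (start)
  step 1: s3  (read c: s0→s3)
  step 2: s0  (read d: s3→s0)   ← first repeat (s0 seen earlier)
  step 3: s2  (read d: s0→s2)
  step 4: s3  (read c: s2→s3)
  step 5: s0  (read d: s3→s0)

So i = 0, j = 2, giving x = w[0:0] = ε, y = w[0:2] = cd, z = w[2:5] = dcd.
Check: |xy| = 2 ≤ 4 and |y| = 2 ≥ 1. Reading y takes M from s0 back to s0, so every xyⁱz is accepted.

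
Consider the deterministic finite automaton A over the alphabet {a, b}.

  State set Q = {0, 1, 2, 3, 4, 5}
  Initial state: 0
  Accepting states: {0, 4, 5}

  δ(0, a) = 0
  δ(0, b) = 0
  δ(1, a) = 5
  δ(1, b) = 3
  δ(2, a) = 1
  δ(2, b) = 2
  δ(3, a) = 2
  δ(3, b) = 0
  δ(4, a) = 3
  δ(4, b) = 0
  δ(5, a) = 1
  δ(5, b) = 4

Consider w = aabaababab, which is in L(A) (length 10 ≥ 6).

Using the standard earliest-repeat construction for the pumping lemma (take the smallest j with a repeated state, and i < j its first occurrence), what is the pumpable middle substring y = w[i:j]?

a

Run of A on w = a a b a a b a b a b:
  step 0: 0  (start)
  step 1: 0  (read a: 0→0)   ← first repeat (0 seen earlier)
  step 2: 0  (read a: 0→0)
  step 3: 0  (read b: 0→0)
  step 4: 0  (read a: 0→0)
  step 5: 0  (read a: 0→0)
  step 6: 0  (read b: 0→0)
  step 7: 0  (read a: 0→0)
  step 8: 0  (read b: 0→0)
  step 9: 0  (read a: 0→0)
  step 10: 0  (read b: 0→0)

So i = 0, j = 1, giving x = w[0:0] = ε, y = w[0:1] = a, z = w[1:10] = abaababab.
Check: |xy| = 1 ≤ 6 and |y| = 1 ≥ 1. Reading y takes A from 0 back to 0, so every xyⁱz is accepted.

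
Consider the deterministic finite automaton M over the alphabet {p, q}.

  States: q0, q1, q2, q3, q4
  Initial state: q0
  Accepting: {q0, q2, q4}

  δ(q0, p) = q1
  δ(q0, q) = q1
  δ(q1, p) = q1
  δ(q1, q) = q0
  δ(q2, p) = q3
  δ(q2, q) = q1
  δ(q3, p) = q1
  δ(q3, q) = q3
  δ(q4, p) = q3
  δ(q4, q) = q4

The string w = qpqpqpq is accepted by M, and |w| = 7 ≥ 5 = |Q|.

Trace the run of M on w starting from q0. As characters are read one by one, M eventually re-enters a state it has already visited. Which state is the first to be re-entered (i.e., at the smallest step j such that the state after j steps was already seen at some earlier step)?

State sequence: q0 -q-> q1 -p-> q1 -q-> q0 -p-> q1 -q-> q0 -p-> q1 -q-> q0
First repeat at step 2: q1 was already visited.

The earliest repeat is at step j = 2: M is in q1, which it already visited at step i = 1.
Since M has 5 states, any run of length ≥ 5 visits 5+1 states, so by pigeonhole some state repeats within the first 5 steps — that repeat gives the pumpable loop.

q1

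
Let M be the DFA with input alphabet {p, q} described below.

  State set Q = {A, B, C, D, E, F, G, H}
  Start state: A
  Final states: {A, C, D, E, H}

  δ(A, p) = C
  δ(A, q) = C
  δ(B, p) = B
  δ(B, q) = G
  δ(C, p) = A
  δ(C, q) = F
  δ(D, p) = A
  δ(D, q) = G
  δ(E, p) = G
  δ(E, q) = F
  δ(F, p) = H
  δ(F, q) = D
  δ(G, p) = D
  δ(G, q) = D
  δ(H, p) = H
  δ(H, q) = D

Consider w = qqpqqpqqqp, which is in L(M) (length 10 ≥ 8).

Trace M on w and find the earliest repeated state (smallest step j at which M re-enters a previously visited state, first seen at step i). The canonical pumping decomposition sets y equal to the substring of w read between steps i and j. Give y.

State sequence: A -q-> C -q-> F -p-> H -q-> D -q-> G -p-> D -q-> G -q-> D -q-> G -p-> D
First repeat at step 6: D was already visited.

So i = 4, j = 6, giving x = w[0:4] = qqpq, y = w[4:6] = qp, z = w[6:10] = qqqp.
Check: |xy| = 6 ≤ 8 and |y| = 2 ≥ 1. Reading y takes M from D back to D, so every xyⁱz is accepted.
The DFA has 8 states, so the proof of the pumping lemma guarantees a repeated state among the first 8+1 visited; the segment between the two visits is the pumpable y.

qp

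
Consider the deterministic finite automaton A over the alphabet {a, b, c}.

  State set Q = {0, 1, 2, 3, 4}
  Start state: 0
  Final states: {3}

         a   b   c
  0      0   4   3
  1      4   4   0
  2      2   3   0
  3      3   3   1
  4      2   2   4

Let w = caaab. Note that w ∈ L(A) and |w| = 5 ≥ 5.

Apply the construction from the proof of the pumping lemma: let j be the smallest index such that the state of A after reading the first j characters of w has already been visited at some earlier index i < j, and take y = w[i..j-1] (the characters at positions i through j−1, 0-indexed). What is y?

State sequence: 0 -c-> 3 -a-> 3 -a-> 3 -a-> 3 -b-> 3
First repeat at step 2: 3 was already visited.

So i = 1, j = 2, giving x = w[0:1] = c, y = w[1:2] = a, z = w[2:5] = aab.
Check: |xy| = 2 ≤ 5 and |y| = 1 ≥ 1. Reading y takes A from 3 back to 3, so every xyⁱz is accepted.

a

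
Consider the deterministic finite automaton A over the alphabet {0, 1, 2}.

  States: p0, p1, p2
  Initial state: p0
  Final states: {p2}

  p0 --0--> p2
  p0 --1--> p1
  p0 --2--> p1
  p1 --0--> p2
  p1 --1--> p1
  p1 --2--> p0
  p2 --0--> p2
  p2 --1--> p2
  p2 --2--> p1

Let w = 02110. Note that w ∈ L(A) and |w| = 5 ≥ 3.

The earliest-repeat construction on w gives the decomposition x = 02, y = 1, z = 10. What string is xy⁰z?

xy⁰z = xz = 02·10 = 0210.
Reading y = 1 takes A from p1 back to p1, so after x the machine is still in p1, and z then leads to the accepting state p2. Hence 0210 ∈ L(A).

0210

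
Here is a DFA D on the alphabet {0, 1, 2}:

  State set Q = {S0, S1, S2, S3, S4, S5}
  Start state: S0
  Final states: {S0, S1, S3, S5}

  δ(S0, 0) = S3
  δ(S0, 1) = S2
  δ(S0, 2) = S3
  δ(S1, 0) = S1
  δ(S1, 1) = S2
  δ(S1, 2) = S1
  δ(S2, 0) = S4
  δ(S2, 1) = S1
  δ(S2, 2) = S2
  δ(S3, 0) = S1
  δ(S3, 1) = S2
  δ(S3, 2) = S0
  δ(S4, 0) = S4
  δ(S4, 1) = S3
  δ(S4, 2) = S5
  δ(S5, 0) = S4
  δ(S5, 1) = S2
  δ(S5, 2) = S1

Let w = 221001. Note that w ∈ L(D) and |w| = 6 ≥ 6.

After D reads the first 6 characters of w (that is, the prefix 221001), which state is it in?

S3

Run of D on the first 6 characters of w = 2 2 1 0 0 1:
  step 0: S0  (start)
  step 1: S3  (read 2: S0→S3)
  step 2: S0  (read 2: S3→S0)
  step 3: S2  (read 1: S0→S2)
  step 4: S4  (read 0: S2→S4)
  step 5: S4  (read 0: S4→S4)
  step 6: S3  (read 1: S4→S3)

After reading 6 characters, D is in state S3.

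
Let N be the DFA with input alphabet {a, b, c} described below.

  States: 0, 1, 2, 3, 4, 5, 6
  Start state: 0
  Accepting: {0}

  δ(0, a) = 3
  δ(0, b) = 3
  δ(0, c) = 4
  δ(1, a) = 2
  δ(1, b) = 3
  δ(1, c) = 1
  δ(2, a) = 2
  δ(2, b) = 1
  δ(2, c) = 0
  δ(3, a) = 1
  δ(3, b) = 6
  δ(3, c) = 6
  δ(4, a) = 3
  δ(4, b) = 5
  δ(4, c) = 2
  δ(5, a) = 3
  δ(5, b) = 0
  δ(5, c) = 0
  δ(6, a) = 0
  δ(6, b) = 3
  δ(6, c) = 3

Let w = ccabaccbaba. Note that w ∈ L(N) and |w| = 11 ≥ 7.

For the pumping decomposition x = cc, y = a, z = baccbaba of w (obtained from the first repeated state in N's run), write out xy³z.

xy^3z = cc·a·a·a·baccbaba = ccaaabaccbaba.
Reading y = a takes N from 2 back to 2, so after x·y·y·y the machine is still in 2, and z then leads to the accepting state 0. Hence ccaaabaccbaba ∈ L(N).

ccaaabaccbaba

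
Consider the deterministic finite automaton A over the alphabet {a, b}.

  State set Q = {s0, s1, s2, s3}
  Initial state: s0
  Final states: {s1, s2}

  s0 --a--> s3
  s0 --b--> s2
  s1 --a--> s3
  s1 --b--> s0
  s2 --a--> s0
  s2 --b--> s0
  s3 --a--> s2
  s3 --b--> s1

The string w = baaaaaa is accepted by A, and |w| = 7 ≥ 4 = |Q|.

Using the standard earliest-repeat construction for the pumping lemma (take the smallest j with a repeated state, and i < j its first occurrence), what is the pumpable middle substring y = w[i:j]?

State sequence: s0 -b-> s2 -a-> s0 -a-> s3 -a-> s2 -a-> s0 -a-> s3 -a-> s2
First repeat at step 2: s0 was already visited.

So i = 0, j = 2, giving x = w[0:0] = ε, y = w[0:2] = ba, z = w[2:7] = aaaaa.
Check: |xy| = 2 ≤ 4 and |y| = 2 ≥ 1. Reading y takes A from s0 back to s0, so every xyⁱz is accepted.
With |Q| = 4, pigeonhole forces a state repeat no later than step 4; the substring read between the first and second visits to that state can be pumped.

ba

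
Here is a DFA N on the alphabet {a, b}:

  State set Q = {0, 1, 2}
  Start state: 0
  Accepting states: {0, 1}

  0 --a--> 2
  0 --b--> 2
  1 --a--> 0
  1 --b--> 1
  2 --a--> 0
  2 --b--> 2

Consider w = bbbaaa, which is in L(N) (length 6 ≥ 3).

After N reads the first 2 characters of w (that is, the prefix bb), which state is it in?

2

Run of N on the first 2 characters of w = b b:
  step 0: 0  (start)
  step 1: 2  (read b: 0→2)
  step 2: 2  (read b: 2→2)

After reading 2 characters, N is in state 2.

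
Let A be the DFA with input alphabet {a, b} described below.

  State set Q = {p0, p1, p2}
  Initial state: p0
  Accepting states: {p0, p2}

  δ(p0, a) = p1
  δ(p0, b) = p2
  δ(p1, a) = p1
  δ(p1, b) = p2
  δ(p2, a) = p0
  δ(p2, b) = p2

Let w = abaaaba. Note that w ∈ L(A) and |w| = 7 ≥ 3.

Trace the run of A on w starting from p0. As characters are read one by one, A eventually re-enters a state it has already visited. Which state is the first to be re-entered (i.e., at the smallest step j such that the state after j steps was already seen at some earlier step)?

State sequence: p0 -a-> p1 -b-> p2 -a-> p0 -a-> p1 -a-> p1 -b-> p2 -a-> p0
First repeat at step 3: p0 was already visited.

The earliest repeat is at step j = 3: A is in p0, which it already visited at step i = 0.
The DFA has 3 states, so the proof of the pumping lemma guarantees a repeated state among the first 3+1 visited; the segment between the two visits is the pumpable y.

p0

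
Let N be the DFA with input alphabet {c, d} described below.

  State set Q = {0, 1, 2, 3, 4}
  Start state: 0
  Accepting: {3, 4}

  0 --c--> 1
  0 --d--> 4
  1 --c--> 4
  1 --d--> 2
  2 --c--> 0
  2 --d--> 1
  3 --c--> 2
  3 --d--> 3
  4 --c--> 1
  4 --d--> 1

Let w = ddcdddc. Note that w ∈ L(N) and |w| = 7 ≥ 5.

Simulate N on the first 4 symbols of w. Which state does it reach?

1

State sequence: 0 -d-> 4 -d-> 1 -c-> 4 -d-> 1

After reading 4 characters, N is in state 1.
(This kind of state-tracing is the core of the pumping-lemma construction: with 5 states, pigeonhole forces a repeat within the first 5 steps.)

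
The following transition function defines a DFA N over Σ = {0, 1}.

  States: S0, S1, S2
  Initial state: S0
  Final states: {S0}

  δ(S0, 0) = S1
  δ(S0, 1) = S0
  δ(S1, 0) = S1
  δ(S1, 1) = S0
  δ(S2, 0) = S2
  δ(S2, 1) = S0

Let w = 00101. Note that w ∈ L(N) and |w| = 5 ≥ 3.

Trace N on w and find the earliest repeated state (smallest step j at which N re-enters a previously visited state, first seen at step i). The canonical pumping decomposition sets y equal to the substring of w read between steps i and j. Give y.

State sequence: S0 -0-> S1 -0-> S1 -1-> S0 -0-> S1 -1-> S0
First repeat at step 2: S1 was already visited.

So i = 1, j = 2, giving x = w[0:1] = 0, y = w[1:2] = 0, z = w[2:5] = 101.
Check: |xy| = 2 ≤ 3 and |y| = 1 ≥ 1. Reading y takes N from S1 back to S1, so every xyⁱz is accepted.
Since N has 3 states, any run of length ≥ 3 visits 3+1 states, so by pigeonhole some state repeats within the first 3 steps — that repeat gives the pumpable loop.

0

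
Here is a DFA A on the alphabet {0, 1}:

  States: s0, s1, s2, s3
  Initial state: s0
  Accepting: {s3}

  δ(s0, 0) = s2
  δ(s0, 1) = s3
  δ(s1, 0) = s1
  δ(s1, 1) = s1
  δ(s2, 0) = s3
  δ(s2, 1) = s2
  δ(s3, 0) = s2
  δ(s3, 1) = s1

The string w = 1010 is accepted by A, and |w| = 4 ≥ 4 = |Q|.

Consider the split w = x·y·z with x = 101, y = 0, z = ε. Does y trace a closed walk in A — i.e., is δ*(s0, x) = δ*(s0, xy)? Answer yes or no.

Run of A on the first 4 characters of w = 1 0 1 0:
  step 0: s0  (start)
  step 1: s3  (read 1: s0→s3)
  step 2: s2  (read 0: s3→s2)
  step 3: s2  (read 1: s2→s2)
  step 4: s3  (read 0: s2→s3)

After x (step 3): s2. After xy (step 4): s3.
They differ (s2 ≠ s3), so y is not a cycle from the state after x; this split is not the one the pumping-lemma construction produces, and pumping y need not keep the string in L(A).

no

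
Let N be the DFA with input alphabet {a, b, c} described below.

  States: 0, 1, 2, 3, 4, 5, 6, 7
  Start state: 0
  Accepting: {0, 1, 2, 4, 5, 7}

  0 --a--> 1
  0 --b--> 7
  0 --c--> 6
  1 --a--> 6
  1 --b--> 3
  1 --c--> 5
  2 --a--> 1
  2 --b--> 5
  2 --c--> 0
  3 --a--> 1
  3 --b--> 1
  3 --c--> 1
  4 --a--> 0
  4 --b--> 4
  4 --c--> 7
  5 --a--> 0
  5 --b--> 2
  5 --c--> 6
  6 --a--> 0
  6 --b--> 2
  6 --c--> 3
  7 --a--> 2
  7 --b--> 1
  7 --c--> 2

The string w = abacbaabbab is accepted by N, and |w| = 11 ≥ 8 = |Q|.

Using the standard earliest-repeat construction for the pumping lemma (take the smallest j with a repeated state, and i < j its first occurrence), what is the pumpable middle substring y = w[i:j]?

State sequence: 0 -a-> 1 -b-> 3 -a-> 1 -c-> 5 -b-> 2 -a-> 1 -a-> 6 -b-> 2 -b-> 5 -a-> 0 -b-> 7
First repeat at step 3: 1 was already visited.

So i = 1, j = 3, giving x = w[0:1] = a, y = w[1:3] = ba, z = w[3:11] = cbaabbab.
Check: |xy| = 3 ≤ 8 and |y| = 2 ≥ 1. Reading y takes N from 1 back to 1, so every xyⁱz is accepted.
Since N has 8 states, any run of length ≥ 8 visits 8+1 states, so by pigeonhole some state repeats within the first 8 steps — that repeat gives the pumpable loop.

ba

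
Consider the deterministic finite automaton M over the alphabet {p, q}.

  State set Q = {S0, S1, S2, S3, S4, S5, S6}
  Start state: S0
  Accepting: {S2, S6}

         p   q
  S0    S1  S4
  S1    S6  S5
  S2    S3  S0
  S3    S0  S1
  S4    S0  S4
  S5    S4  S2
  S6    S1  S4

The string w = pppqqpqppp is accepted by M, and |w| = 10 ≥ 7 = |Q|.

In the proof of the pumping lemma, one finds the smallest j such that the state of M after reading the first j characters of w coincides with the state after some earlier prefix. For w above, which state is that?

S1

Run of M on w = p p p q q p q p p p:
  step 0: S0  (start)
  step 1: S1  (read p: S0→S1)
  step 2: S6  (read p: S1→S6)
  step 3: S1  (read p: S6→S1)   ← first repeat (S1 seen earlier)
  step 4: S5  (read q: S1→S5)
  step 5: S2  (read q: S5→S2)
  step 6: S3  (read p: S2→S3)
  step 7: S1  (read q: S3→S1)
  step 8: S6  (read p: S1→S6)
  step 9: S1  (read p: S6→S1)
  step 10: S6  (read p: S1→S6)

The earliest repeat is at step j = 3: M is in S1, which it already visited at step i = 1.
With |Q| = 7, pigeonhole forces a state repeat no later than step 7; the substring read between the first and second visits to that state can be pumped.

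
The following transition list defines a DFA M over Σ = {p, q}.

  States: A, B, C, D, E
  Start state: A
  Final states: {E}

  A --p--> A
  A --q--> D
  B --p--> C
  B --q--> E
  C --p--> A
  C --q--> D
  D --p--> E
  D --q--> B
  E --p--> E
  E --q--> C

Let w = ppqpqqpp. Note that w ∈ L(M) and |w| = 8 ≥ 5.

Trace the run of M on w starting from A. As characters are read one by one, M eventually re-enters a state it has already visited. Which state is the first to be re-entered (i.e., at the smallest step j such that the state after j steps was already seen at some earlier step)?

Run of M on w = p p q p q q p p:
  step 0: A  (start)
  step 1: A  (read p: A→A)   ← first repeat (A seen earlier)
  step 2: A  (read p: A→A)
  step 3: D  (read q: A→D)
  step 4: E  (read p: D→E)
  step 5: C  (read q: E→C)
  step 6: D  (read q: C→D)
  step 7: E  (read p: D→E)
  step 8: E  (read p: E→E)

The earliest repeat is at step j = 1: M is in A, which it already visited at step i = 0.
With |Q| = 5, pigeonhole forces a state repeat no later than step 5; the substring read between the first and second visits to that state can be pumped.

A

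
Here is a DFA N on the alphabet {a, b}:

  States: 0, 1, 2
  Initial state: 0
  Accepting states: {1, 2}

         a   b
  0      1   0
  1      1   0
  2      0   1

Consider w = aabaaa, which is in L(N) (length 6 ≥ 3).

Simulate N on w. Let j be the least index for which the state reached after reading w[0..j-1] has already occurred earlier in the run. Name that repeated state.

1

Run of N on w = a a b a a a:
  step 0: 0  (start)
  step 1: 1  (read a: 0→1)
  step 2: 1  (read a: 1→1)   ← first repeat (1 seen earlier)
  step 3: 0  (read b: 1→0)
  step 4: 1  (read a: 0→1)
  step 5: 1  (read a: 1→1)
  step 6: 1  (read a: 1→1)

The earliest repeat is at step j = 2: N is in 1, which it already visited at step i = 1.
With |Q| = 3, pigeonhole forces a state repeat no later than step 3; the substring read between the first and second visits to that state can be pumped.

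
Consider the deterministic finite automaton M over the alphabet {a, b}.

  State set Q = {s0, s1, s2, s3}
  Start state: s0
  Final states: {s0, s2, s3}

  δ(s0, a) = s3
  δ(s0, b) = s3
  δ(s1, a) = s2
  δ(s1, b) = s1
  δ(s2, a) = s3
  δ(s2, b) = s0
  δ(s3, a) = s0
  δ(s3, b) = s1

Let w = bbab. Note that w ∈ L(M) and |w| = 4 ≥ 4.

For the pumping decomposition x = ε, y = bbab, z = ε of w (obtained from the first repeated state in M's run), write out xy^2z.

xy^2z = ε·bbab·bbab·ε = bbabbbab.
Reading y = bbab takes M from s0 back to s0, so after x·y·y the machine is still in s0, and z then leads to the accepting state s0. Hence bbabbbab ∈ L(M).

bbabbbab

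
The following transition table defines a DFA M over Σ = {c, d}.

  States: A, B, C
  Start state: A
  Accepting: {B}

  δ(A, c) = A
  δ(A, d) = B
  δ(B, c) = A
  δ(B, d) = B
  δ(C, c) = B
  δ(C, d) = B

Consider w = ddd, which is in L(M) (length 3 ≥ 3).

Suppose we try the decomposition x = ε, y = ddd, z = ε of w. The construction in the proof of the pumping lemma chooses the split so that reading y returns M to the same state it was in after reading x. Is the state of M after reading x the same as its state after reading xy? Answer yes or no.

no

Run of M on the first 3 characters of w = d d d:
  step 0: A  (start)
  step 1: B  (read d: A→B)
  step 2: B  (read d: B→B)
  step 3: B  (read d: B→B)

After x (step 0): A. After xy (step 3): B.
They differ (A ≠ B), so y is not a cycle from the state after x; this split is not the one the pumping-lemma construction produces, and pumping y need not keep the string in L(M).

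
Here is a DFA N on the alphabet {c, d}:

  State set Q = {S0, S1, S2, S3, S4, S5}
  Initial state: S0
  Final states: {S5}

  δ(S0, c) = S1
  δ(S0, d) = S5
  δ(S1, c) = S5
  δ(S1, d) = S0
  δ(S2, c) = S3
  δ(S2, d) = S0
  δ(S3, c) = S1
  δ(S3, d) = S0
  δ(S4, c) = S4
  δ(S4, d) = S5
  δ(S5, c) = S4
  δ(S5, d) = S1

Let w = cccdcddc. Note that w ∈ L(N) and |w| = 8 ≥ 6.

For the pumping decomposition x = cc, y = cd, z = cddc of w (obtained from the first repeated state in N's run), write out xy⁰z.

xy⁰z = xz = cc·cddc = cccddc.
Reading y = cd takes N from S5 back to S5, so after x the machine is still in S5, and z then leads to the accepting state S5. Hence cccddc ∈ L(N).

cccddc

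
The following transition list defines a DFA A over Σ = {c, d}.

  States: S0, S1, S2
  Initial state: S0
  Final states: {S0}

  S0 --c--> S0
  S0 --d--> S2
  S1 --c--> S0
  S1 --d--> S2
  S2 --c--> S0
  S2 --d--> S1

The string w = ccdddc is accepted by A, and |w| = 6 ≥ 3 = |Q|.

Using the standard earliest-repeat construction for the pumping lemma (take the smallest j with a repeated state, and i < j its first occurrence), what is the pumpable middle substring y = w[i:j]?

c

Run of A on w = c c d d d c:
  step 0: S0  (start)
  step 1: S0  (read c: S0→S0)   ← first repeat (S0 seen earlier)
  step 2: S0  (read c: S0→S0)
  step 3: S2  (read d: S0→S2)
  step 4: S1  (read d: S2→S1)
  step 5: S2  (read d: S1→S2)
  step 6: S0  (read c: S2→S0)

So i = 0, j = 1, giving x = w[0:0] = ε, y = w[0:1] = c, z = w[1:6] = cdddc.
Check: |xy| = 1 ≤ 3 and |y| = 1 ≥ 1. Reading y takes A from S0 back to S0, so every xyⁱz is accepted.
With |Q| = 3, pigeonhole forces a state repeat no later than step 3; the substring read between the first and second visits to that state can be pumped.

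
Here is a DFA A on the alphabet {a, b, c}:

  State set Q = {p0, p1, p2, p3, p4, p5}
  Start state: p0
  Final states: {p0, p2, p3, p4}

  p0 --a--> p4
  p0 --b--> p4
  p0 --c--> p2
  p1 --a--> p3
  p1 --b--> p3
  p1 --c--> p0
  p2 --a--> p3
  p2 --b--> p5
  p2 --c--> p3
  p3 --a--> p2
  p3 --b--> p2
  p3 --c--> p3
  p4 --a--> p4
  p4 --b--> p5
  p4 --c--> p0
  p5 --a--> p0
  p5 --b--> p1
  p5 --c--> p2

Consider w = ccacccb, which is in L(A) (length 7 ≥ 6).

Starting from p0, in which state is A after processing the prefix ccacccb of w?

State sequence: p0 -c-> p2 -c-> p3 -a-> p2 -c-> p3 -c-> p3 -c-> p3 -b-> p2

After reading 7 characters, A is in state p2.

p2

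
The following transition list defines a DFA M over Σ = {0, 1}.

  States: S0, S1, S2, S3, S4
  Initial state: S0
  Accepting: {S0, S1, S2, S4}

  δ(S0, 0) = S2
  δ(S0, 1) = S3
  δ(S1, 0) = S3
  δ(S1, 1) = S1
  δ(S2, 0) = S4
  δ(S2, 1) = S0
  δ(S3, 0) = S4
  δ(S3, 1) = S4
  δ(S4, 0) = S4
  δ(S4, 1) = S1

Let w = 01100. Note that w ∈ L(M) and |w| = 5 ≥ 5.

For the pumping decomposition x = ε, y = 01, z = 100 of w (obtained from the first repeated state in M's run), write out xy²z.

xy^2z = ε·01·01·100 = 0101100.
Reading y = 01 takes M from S0 back to S0, so after x·y·y the machine is still in S0, and z then leads to the accepting state S4. Hence 0101100 ∈ L(M).

0101100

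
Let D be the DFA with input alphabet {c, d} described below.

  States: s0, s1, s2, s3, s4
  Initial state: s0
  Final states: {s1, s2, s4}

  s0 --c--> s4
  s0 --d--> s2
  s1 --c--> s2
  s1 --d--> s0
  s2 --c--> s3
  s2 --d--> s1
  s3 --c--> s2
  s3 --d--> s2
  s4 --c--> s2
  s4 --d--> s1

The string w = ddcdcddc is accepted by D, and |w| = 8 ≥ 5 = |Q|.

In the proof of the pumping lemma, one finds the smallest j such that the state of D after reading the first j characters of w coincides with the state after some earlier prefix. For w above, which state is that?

State sequence: s0 -d-> s2 -d-> s1 -c-> s2 -d-> s1 -c-> s2 -d-> s1 -d-> s0 -c-> s4
First repeat at step 3: s2 was already visited.

The earliest repeat is at step j = 3: D is in s2, which it already visited at step i = 1.
Pumping length from the standard proof: p = 5 (the number of states). The repeated state found above gives |xy| = j ≤ 5 and |y| = j − i ≥ 1.

s2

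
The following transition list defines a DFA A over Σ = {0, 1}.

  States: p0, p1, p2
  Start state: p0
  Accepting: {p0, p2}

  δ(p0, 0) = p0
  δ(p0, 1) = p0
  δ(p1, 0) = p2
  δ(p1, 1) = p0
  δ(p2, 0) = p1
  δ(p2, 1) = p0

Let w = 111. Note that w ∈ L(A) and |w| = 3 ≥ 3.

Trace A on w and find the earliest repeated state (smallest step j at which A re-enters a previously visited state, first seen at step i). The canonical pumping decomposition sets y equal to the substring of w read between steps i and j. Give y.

State sequence: p0 -1-> p0 -1-> p0 -1-> p0
First repeat at step 1: p0 was already visited.

So i = 0, j = 1, giving x = w[0:0] = ε, y = w[0:1] = 1, z = w[1:3] = 11.
Check: |xy| = 1 ≤ 3 and |y| = 1 ≥ 1. Reading y takes A from p0 back to p0, so every xyⁱz is accepted.

1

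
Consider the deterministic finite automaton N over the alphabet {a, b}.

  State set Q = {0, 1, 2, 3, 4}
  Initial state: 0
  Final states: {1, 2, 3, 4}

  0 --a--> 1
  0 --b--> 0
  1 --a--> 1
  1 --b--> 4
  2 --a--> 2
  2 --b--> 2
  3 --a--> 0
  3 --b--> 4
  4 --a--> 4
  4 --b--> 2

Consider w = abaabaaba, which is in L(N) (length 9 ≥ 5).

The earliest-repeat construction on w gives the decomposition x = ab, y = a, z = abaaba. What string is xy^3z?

abaaaabaaba

xy^3z = ab·a·a·a·abaaba = abaaaabaaba.
Reading y = a takes N from 4 back to 4, so after x·y·y·y the machine is still in 4, and z then leads to the accepting state 2. Hence abaaaabaaba ∈ L(N).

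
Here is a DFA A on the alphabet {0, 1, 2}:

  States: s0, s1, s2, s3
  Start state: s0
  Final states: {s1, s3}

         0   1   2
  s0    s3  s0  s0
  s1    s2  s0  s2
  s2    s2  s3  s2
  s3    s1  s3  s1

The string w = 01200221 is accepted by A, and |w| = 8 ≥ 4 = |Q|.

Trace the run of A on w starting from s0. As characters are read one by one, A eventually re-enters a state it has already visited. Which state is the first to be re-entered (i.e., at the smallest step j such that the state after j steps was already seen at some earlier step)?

s3

Run of A on w = 0 1 2 0 0 2 2 1:
  step 0: s0  (start)
  step 1: s3  (read 0: s0→s3)
  step 2: s3  (read 1: s3→s3)   ← first repeat (s3 seen earlier)
  step 3: s1  (read 2: s3→s1)
  step 4: s2  (read 0: s1→s2)
  step 5: s2  (read 0: s2→s2)
  step 6: s2  (read 2: s2→s2)
  step 7: s2  (read 2: s2→s2)
  step 8: s3  (read 1: s2→s3)

The earliest repeat is at step j = 2: A is in s3, which it already visited at step i = 1.
Pumping length from the standard proof: p = 4 (the number of states). The repeated state found above gives |xy| = j ≤ 4 and |y| = j − i ≥ 1.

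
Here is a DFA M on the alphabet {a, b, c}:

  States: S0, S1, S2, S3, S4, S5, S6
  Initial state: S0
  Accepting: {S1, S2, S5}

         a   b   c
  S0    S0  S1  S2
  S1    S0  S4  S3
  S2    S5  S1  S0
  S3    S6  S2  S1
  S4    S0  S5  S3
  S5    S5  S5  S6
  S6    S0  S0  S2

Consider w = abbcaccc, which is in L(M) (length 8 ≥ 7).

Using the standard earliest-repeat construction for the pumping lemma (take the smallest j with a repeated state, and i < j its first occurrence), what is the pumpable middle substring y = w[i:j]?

a

Run of M on w = a b b c a c c c:
  step 0: S0  (start)
  step 1: S0  (read a: S0→S0)   ← first repeat (S0 seen earlier)
  step 2: S1  (read b: S0→S1)
  step 3: S4  (read b: S1→S4)
  step 4: S3  (read c: S4→S3)
  step 5: S6  (read a: S3→S6)
  step 6: S2  (read c: S6→S2)
  step 7: S0  (read c: S2→S0)
  step 8: S2  (read c: S0→S2)

So i = 0, j = 1, giving x = w[0:0] = ε, y = w[0:1] = a, z = w[1:8] = bbcaccc.
Check: |xy| = 1 ≤ 7 and |y| = 1 ≥ 1. Reading y takes M from S0 back to S0, so every xyⁱz is accepted.
The DFA has 7 states, so the proof of the pumping lemma guarantees a repeated state among the first 7+1 visited; the segment between the two visits is the pumpable y.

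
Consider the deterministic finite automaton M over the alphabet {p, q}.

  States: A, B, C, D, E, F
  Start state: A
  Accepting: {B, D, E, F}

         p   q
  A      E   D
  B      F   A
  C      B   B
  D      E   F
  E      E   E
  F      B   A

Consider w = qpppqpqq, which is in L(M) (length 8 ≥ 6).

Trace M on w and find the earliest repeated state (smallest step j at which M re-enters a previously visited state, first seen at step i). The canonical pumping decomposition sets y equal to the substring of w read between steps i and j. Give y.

p

Run of M on w = q p p p q p q q:
  step 0: A  (start)
  step 1: D  (read q: A→D)
  step 2: E  (read p: D→E)
  step 3: E  (read p: E→E)   ← first repeat (E seen earlier)
  step 4: E  (read p: E→E)
  step 5: E  (read q: E→E)
  step 6: E  (read p: E→E)
  step 7: E  (read q: E→E)
  step 8: E  (read q: E→E)

So i = 2, j = 3, giving x = w[0:2] = qp, y = w[2:3] = p, z = w[3:8] = pqpqq.
Check: |xy| = 3 ≤ 6 and |y| = 1 ≥ 1. Reading y takes M from E back to E, so every xyⁱz is accepted.
The DFA has 6 states, so the proof of the pumping lemma guarantees a repeated state among the first 6+1 visited; the segment between the two visits is the pumpable y.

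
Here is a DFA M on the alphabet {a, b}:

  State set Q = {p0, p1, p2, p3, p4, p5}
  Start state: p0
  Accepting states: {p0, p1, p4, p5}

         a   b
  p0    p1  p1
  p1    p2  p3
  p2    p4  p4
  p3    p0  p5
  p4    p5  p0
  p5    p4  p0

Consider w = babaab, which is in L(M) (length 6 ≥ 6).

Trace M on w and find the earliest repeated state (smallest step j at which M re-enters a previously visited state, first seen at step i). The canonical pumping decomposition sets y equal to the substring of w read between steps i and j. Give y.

aa

State sequence: p0 -b-> p1 -a-> p2 -b-> p4 -a-> p5 -a-> p4 -b-> p0
First repeat at step 5: p4 was already visited.

So i = 3, j = 5, giving x = w[0:3] = bab, y = w[3:5] = aa, z = w[5:6] = b.
Check: |xy| = 5 ≤ 6 and |y| = 2 ≥ 1. Reading y takes M from p4 back to p4, so every xyⁱz is accepted.
With |Q| = 6, pigeonhole forces a state repeat no later than step 6; the substring read between the first and second visits to that state can be pumped.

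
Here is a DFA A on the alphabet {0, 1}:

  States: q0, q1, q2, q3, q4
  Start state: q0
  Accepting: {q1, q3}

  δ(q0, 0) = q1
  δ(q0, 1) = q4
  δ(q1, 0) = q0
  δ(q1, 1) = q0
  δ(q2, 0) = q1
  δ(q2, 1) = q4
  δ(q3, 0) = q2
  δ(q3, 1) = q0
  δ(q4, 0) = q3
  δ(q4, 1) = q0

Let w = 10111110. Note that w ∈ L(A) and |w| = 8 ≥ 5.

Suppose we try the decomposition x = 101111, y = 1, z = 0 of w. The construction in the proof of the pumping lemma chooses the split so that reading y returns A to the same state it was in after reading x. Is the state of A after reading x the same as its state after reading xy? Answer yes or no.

no

Run of A on the first 7 characters of w = 1 0 1 1 1 1 1:
  step 0: q0  (start)
  step 1: q4  (read 1: q0→q4)
  step 2: q3  (read 0: q4→q3)
  step 3: q0  (read 1: q3→q0)
  step 4: q4  (read 1: q0→q4)
  step 5: q0  (read 1: q4→q0)
  step 6: q4  (read 1: q0→q4)
  step 7: q0  (read 1: q4→q0)

After x (step 6): q4. After xy (step 7): q0.
They differ (q4 ≠ q0), so y is not a cycle from the state after x; this split is not the one the pumping-lemma construction produces, and pumping y need not keep the string in L(A).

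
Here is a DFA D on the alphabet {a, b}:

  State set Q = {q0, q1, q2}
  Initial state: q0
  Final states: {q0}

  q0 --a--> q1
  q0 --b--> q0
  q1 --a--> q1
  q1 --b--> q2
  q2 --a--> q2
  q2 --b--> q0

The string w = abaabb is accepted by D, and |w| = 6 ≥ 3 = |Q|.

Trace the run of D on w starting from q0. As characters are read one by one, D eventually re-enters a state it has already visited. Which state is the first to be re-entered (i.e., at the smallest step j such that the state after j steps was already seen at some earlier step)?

q2

State sequence: q0 -a-> q1 -b-> q2 -a-> q2 -a-> q2 -b-> q0 -b-> q0
First repeat at step 3: q2 was already visited.

The earliest repeat is at step j = 3: D is in q2, which it already visited at step i = 2.
Since D has 3 states, any run of length ≥ 3 visits 3+1 states, so by pigeonhole some state repeats within the first 3 steps — that repeat gives the pumpable loop.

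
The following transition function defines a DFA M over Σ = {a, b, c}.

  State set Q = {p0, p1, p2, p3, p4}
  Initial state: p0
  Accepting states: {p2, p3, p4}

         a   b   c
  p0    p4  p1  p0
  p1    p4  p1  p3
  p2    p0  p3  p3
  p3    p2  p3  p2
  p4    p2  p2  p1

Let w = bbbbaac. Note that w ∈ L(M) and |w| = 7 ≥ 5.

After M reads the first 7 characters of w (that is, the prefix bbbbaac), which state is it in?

Run of M on the first 7 characters of w = b b b b a a c:
  step 0: p0  (start)
  step 1: p1  (read b: p0→p1)
  step 2: p1  (read b: p1→p1)
  step 3: p1  (read b: p1→p1)
  step 4: p1  (read b: p1→p1)
  step 5: p4  (read a: p1→p4)
  step 6: p2  (read a: p4→p2)
  step 7: p3  (read c: p2→p3)

After reading 7 characters, M is in state p3.

p3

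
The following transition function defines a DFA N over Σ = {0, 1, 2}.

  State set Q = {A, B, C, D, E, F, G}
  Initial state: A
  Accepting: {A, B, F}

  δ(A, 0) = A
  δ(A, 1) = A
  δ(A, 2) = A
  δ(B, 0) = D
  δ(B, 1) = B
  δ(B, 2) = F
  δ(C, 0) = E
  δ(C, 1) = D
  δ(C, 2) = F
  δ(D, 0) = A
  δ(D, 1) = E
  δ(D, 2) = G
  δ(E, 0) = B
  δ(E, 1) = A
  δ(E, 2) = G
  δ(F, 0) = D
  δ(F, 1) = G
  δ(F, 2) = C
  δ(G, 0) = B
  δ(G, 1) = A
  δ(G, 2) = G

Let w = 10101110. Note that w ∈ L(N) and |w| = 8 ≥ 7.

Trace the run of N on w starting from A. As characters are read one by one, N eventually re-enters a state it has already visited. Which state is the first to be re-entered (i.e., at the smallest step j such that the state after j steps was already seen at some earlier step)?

State sequence: A -1-> A -0-> A -1-> A -0-> A -1-> A -1-> A -1-> A -0-> A
First repeat at step 1: A was already visited.

The earliest repeat is at step j = 1: N is in A, which it already visited at step i = 0.
Pumping length from the standard proof: p = 7 (the number of states). The repeated state found above gives |xy| = j ≤ 7 and |y| = j − i ≥ 1.

A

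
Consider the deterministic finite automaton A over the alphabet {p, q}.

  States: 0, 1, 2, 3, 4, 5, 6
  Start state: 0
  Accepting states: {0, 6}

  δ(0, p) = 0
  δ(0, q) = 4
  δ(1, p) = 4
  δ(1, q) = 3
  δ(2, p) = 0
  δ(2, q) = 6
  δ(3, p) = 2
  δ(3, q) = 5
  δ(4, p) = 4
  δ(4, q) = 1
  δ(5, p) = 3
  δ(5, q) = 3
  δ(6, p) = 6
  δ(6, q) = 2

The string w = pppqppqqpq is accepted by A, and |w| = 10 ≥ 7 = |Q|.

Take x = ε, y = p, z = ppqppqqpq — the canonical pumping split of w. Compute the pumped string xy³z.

pppppqppqqpq

xy^3z = ε·p·p·p·ppqppqqpq = pppppqppqqpq.
Reading y = p takes A from 0 back to 0, so after x·y·y·y the machine is still in 0, and z then leads to the accepting state 6. Hence pppppqppqqpq ∈ L(A).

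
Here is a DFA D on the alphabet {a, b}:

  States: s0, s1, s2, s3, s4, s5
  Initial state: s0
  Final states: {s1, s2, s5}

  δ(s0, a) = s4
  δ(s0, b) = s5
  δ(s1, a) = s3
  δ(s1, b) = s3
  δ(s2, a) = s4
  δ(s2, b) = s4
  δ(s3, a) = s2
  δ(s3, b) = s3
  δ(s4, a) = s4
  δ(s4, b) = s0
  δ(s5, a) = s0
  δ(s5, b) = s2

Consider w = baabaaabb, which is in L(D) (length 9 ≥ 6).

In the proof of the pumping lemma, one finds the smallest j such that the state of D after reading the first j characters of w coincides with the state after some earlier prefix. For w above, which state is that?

s0

Run of D on w = b a a b a a a b b:
  step 0: s0  (start)
  step 1: s5  (read b: s0→s5)
  step 2: s0  (read a: s5→s0)   ← first repeat (s0 seen earlier)
  step 3: s4  (read a: s0→s4)
  step 4: s0  (read b: s4→s0)
  step 5: s4  (read a: s0→s4)
  step 6: s4  (read a: s4→s4)
  step 7: s4  (read a: s4→s4)
  step 8: s0  (read b: s4→s0)
  step 9: s5  (read b: s0→s5)

The earliest repeat is at step j = 2: D is in s0, which it already visited at step i = 0.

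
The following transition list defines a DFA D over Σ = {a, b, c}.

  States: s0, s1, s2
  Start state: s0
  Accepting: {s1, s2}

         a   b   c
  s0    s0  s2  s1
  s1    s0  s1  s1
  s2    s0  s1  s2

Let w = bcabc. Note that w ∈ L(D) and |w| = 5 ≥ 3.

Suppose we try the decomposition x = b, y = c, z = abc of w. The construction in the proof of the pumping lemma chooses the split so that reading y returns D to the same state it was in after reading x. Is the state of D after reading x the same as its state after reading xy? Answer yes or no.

yes

Run of D on the first 2 characters of w = b c:
  step 0: s0  (start)
  step 1: s2  (read b: s0→s2)
  step 2: s2  (read c: s2→s2)

After x (step 1): s2. After xy (step 2): s2.
They match, so y = c drives D around a cycle from s2 back to itself; pumping y any number of times keeps D in s2 before reading z, and xyⁱz ∈ L(D) for every i ≥ 0.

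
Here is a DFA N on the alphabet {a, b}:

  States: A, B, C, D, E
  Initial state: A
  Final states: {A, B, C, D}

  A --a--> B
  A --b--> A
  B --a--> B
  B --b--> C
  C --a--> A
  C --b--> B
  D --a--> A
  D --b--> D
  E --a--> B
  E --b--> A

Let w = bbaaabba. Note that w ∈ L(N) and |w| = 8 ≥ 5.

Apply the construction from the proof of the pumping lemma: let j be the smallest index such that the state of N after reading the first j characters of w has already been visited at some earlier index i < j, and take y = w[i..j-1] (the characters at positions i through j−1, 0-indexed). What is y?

b

State sequence: A -b-> A -b-> A -a-> B -a-> B -a-> B -b-> C -b-> B -a-> B
First repeat at step 1: A was already visited.

So i = 0, j = 1, giving x = w[0:0] = ε, y = w[0:1] = b, z = w[1:8] = baaabba.
Check: |xy| = 1 ≤ 5 and |y| = 1 ≥ 1. Reading y takes N from A back to A, so every xyⁱz is accepted.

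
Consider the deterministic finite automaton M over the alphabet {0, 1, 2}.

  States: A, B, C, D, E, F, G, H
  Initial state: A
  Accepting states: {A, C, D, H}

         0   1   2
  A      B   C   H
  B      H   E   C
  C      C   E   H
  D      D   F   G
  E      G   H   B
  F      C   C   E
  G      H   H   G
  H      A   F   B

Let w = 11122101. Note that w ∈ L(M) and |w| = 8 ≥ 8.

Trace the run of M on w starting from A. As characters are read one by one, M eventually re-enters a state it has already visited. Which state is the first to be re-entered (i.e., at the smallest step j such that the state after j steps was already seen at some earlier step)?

Run of M on w = 1 1 1 2 2 1 0 1:
  step 0: A  (start)
  step 1: C  (read 1: A→C)
  step 2: E  (read 1: C→E)
  step 3: H  (read 1: E→H)
  step 4: B  (read 2: H→B)
  step 5: C  (read 2: B→C)   ← first repeat (C seen earlier)
  step 6: E  (read 1: C→E)
  step 7: G  (read 0: E→G)
  step 8: H  (read 1: G→H)

The earliest repeat is at step j = 5: M is in C, which it already visited at step i = 1.

C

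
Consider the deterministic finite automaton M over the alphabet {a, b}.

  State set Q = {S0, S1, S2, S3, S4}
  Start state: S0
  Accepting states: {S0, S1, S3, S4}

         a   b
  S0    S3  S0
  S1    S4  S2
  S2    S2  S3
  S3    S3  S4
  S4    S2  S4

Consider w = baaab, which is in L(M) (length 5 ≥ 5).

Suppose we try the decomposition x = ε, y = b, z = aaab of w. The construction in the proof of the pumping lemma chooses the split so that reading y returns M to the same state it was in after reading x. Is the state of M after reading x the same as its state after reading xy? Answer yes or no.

yes

Run of M on the first 1 characters of w = b:
  step 0: S0  (start)
  step 1: S0  (read b: S0→S0)

After x (step 0): S0. After xy (step 1): S0.
They match, so y = b drives M around a cycle from S0 back to itself; pumping y any number of times keeps M in S0 before reading z, and xyⁱz ∈ L(M) for every i ≥ 0.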